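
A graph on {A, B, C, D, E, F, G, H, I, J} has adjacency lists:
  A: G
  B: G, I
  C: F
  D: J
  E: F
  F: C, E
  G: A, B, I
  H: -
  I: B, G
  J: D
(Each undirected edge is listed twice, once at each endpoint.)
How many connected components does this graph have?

Component: {H}
Component: {D, J}
Component: {C, E, F}
Component: {A, B, G, I}

4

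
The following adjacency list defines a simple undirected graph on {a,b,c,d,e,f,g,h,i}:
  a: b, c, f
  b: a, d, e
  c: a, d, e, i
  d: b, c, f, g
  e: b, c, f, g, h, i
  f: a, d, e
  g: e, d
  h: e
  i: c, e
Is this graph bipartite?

No

The cycle e-c-i-e has length 3, which is odd, so the graph is not bipartite.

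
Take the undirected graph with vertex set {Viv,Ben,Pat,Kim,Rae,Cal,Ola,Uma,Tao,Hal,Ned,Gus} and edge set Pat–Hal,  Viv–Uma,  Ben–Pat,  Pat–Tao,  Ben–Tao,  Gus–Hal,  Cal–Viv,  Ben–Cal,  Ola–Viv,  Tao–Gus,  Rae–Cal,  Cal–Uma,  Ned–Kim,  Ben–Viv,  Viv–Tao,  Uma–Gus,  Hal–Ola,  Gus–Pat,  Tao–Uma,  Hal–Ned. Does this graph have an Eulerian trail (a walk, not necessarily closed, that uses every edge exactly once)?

No

Degrees: Viv:5, Ben:4, Pat:4, Kim:1, Rae:1, Cal:4, Ola:2, Uma:4, Tao:5, Hal:4, Ned:2, Gus:4
Odd-degree vertices: Viv, Kim, Rae, Tao (4 total).
An Eulerian trail requires 0 or 2 odd-degree vertices; here there are 4.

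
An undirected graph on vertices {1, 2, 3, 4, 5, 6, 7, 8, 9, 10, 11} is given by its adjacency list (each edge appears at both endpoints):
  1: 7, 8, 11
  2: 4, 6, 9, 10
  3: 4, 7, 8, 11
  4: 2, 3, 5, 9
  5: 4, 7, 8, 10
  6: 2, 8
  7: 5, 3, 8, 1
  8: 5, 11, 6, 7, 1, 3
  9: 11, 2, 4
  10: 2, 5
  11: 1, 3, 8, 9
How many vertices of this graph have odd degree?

Degrees: 1:3, 2:4, 3:4, 4:4, 5:4, 6:2, 7:4, 8:6, 9:3, 10:2, 11:4
Odd-degree vertices: 1, 9.

2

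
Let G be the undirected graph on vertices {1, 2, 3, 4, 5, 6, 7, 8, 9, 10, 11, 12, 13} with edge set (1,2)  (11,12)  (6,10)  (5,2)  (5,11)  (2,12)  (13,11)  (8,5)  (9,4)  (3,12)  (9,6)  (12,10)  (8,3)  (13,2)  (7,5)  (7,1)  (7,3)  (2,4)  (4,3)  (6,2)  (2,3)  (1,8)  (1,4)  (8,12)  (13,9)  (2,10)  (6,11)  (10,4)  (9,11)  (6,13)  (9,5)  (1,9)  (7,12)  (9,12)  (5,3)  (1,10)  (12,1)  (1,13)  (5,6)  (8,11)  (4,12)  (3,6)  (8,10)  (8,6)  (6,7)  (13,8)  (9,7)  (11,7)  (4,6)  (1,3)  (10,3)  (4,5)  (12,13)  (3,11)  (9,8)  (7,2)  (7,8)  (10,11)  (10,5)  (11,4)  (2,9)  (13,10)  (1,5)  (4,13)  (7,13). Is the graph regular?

Degrees: 1:10, 2:10, 3:10, 4:10, 5:10, 6:10, 7:10, 8:10, 9:10, 10:10, 11:10, 12:10, 13:10
All degrees equal 10; the graph is regular.

Yes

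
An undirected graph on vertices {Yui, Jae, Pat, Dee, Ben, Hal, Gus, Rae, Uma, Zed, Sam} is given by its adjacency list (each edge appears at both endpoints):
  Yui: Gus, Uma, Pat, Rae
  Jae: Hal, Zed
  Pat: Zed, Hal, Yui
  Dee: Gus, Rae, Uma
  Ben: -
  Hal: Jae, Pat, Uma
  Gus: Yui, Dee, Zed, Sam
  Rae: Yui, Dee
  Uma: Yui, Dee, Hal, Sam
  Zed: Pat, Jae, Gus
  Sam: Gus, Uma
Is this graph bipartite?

A valid 2-coloring puts {Jae, Pat, Ben, Gus, Rae, Uma} on one side and {Yui, Dee, Hal, Zed, Sam} on the other; every edge crosses between the two sides.

Yes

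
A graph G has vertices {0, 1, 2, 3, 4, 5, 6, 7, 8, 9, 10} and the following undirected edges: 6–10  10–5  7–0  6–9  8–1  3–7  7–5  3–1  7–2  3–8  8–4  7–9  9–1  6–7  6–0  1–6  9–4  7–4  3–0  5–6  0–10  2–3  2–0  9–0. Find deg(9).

5

Neighbors of 9: 0, 1, 4, 6, 7.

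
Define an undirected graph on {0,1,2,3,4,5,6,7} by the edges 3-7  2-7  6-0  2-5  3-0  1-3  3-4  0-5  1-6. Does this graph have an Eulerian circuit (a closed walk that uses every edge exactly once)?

No

Degrees: 0:3, 1:2, 2:2, 3:4, 4:1, 5:2, 6:2, 7:2
0, 4 have odd degree; an Eulerian circuit needs every degree to be even, so none exists.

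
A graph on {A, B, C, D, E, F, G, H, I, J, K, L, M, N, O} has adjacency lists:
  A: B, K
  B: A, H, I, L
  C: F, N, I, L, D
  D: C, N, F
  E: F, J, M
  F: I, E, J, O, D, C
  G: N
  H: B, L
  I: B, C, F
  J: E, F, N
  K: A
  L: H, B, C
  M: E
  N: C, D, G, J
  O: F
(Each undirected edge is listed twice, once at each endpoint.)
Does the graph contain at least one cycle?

The graph has 15 vertices, 21 edges, and 1 connected component.
One cycle is C-F-D-N-C.

Yes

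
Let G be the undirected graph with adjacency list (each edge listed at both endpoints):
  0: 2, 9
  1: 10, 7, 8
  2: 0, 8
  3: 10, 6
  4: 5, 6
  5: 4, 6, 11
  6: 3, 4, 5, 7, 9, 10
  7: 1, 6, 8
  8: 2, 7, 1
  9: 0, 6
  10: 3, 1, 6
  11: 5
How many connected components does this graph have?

1

Component: {0, 1, 2, 3, 4, 5, 6, 7, 8, 9, 10, 11}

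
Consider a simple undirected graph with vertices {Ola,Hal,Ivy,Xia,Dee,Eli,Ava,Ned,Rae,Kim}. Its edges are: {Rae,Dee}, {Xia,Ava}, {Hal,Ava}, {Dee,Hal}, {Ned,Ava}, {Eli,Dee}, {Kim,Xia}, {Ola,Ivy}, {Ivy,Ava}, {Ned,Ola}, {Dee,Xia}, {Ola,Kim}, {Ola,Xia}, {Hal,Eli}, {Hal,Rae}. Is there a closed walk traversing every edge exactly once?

Degrees: Ola:4, Hal:4, Ivy:2, Xia:4, Dee:4, Eli:2, Ava:4, Ned:2, Rae:2, Kim:2
All degrees are even and the non-isolated vertices are connected — an Eulerian circuit exists.

Yes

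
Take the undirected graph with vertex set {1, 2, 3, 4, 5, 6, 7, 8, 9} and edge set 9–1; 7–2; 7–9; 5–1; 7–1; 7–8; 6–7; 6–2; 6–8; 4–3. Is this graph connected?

No

Component: {3, 4}
Component: {1, 2, 5, 6, 7, 8, 9}
No edge joins these 2 groups, so the graph is disconnected.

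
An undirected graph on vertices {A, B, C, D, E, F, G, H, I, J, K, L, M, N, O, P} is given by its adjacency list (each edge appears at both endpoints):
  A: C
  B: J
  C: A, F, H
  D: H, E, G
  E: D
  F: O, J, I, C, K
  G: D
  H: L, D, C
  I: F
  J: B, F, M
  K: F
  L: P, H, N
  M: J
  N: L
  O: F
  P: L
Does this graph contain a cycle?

The graph has 16 vertices, 15 edges, and 1 connected component.
Since 15 = 16 - 1, the graph is a forest and contains no cycle.

No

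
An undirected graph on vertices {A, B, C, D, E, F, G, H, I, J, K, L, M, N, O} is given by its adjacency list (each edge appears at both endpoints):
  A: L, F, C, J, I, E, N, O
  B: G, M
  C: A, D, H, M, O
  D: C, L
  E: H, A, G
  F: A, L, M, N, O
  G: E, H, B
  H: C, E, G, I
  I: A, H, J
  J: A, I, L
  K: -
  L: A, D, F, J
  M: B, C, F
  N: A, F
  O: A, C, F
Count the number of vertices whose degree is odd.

8

Degrees: A:8, B:2, C:5, D:2, E:3, F:5, G:3, H:4, I:3, J:3, K:0, L:4, M:3, N:2, O:3
Odd-degree vertices: C, E, F, G, I, J, M, O.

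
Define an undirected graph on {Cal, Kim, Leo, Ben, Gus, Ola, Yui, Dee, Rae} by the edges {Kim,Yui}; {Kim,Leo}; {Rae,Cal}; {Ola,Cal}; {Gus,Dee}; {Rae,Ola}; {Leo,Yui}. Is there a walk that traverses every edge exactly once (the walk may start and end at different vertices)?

Degrees: Cal:2, Kim:2, Leo:2, Ben:0, Gus:1, Ola:2, Yui:2, Dee:1, Rae:2
Odd-degree vertices: Gus, Dee (2 total).
The edges lie in more than one component, so no single trail can cover them all.

No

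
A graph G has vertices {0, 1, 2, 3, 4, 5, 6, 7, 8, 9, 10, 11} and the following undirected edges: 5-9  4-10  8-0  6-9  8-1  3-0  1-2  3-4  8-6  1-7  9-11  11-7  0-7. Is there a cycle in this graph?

|V| = 12, |E| = 13, number of components = 1.
Since 13 > 12 - 1, a cycle must exist; for instance 0-8-6-9-11-7-0.

Yes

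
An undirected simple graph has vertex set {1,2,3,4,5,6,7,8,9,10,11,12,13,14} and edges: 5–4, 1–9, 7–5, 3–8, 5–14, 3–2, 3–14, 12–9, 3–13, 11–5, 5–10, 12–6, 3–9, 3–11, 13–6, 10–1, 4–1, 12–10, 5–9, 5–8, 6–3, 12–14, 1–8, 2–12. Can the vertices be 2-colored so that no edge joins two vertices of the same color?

The cycle 13-6-3-13 has length 3, which is odd, so the graph is not bipartite.

No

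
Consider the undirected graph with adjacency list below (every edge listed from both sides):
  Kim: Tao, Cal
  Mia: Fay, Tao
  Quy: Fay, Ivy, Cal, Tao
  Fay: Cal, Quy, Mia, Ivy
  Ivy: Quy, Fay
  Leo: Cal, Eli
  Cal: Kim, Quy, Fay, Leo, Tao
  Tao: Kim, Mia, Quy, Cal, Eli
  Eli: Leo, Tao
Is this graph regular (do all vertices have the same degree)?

No

Degrees: Kim:2, Mia:2, Quy:4, Fay:4, Ivy:2, Leo:2, Cal:5, Tao:5, Eli:2
Vertex Kim has degree 2 while Cal has degree 5, so the graph is not regular.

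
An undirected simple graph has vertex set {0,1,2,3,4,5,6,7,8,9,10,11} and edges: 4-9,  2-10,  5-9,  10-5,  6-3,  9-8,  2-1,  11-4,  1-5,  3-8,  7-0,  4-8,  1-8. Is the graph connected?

Component: {0, 7}
Component: {1, 2, 3, 4, 5, 6, 8, 9, 10, 11}
There are 2 separate components, so the graph is not connected.

No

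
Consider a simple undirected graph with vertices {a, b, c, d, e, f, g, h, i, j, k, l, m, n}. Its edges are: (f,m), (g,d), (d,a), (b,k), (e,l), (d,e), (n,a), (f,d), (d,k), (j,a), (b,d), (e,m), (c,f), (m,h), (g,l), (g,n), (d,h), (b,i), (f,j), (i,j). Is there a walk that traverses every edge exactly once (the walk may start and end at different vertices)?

No

Degrees: a:3, b:3, c:1, d:7, e:3, f:4, g:3, h:2, i:2, j:3, k:2, l:2, m:3, n:2
Odd-degree vertices: a, b, c, d, e, g, j, m (8 total).
An Eulerian trail requires 0 or 2 odd-degree vertices; here there are 8.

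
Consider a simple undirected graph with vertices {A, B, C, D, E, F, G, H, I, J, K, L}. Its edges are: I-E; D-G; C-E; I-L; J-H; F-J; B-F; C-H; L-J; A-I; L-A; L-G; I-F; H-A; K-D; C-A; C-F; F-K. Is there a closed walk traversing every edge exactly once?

No

Degrees: A:4, B:1, C:4, D:2, E:2, F:5, G:2, H:3, I:4, J:3, K:2, L:4
B, F, H, J have odd degree; an Eulerian circuit needs every degree to be even, so none exists.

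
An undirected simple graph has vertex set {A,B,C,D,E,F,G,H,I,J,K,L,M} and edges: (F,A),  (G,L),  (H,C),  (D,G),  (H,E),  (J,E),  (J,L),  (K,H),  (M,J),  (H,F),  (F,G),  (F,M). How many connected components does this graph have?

3

Component: {B}
Component: {I}
Component: {A, C, D, E, F, G, H, J, K, L, M}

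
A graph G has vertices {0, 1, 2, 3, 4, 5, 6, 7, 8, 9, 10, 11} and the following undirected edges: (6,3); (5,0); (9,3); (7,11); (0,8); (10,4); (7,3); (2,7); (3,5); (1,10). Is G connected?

Component: {1, 4, 10}
Component: {0, 2, 3, 5, 6, 7, 8, 9, 11}
There are 2 separate components, so the graph is not connected.

No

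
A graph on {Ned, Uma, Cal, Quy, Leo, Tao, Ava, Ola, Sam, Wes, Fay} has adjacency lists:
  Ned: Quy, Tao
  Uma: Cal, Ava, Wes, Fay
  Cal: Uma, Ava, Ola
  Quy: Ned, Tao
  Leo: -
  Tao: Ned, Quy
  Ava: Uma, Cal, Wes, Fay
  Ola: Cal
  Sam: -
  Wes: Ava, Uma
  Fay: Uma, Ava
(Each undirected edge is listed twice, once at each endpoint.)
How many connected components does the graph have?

4

Component: {Leo}
Component: {Sam}
Component: {Ned, Quy, Tao}
Component: {Uma, Cal, Ava, Ola, Wes, Fay}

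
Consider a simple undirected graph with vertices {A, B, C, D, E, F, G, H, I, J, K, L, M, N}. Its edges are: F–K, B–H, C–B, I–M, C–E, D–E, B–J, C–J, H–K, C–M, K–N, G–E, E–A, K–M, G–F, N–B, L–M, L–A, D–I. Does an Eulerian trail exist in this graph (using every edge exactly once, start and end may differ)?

Degrees: A:2, B:4, C:4, D:2, E:4, F:2, G:2, H:2, I:2, J:2, K:4, L:2, M:4, N:2
Odd-degree vertices: none (0 total).
The non-isolated vertices are connected and exactly 0 have odd degree, so an Eulerian trail exists.

Yes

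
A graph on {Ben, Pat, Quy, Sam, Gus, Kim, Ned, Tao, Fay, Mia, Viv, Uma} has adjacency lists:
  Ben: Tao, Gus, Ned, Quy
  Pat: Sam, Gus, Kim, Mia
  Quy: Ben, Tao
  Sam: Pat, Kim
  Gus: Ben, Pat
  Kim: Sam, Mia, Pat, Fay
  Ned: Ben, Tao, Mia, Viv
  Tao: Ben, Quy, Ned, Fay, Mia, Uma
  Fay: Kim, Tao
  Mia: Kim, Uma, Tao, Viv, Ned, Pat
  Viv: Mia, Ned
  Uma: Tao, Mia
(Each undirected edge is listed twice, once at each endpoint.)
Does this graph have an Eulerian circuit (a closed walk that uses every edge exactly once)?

Degrees: Ben:4, Pat:4, Quy:2, Sam:2, Gus:2, Kim:4, Ned:4, Tao:6, Fay:2, Mia:6, Viv:2, Uma:2
All degrees are even and the non-isolated vertices are connected — an Eulerian circuit exists.

Yes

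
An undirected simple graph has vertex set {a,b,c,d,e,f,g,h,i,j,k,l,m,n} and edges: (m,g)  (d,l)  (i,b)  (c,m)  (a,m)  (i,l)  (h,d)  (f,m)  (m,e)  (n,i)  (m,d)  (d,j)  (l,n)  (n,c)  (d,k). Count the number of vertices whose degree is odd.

Degrees: a:1, b:1, c:2, d:5, e:1, f:1, g:1, h:1, i:3, j:1, k:1, l:3, m:6, n:3
Odd-degree vertices: a, b, d, e, f, g, h, i, j, k, l, n.

12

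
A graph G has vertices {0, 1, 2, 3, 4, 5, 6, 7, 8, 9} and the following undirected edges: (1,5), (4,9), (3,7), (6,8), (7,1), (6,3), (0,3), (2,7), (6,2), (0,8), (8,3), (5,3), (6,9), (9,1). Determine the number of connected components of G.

1

Component: {0, 1, 2, 3, 4, 5, 6, 7, 8, 9}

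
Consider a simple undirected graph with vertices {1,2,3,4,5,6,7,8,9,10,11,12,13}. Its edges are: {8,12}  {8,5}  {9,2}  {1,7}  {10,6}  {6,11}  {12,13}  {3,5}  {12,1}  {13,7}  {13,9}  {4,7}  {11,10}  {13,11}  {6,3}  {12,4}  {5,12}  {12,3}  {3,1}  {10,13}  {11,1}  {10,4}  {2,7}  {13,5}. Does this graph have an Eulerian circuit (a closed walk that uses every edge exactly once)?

Degrees: 1:4, 2:2, 3:4, 4:3, 5:4, 6:3, 7:4, 8:2, 9:2, 10:4, 11:4, 12:6, 13:6
4, 6 have odd degree; an Eulerian circuit needs every degree to be even, so none exists.

No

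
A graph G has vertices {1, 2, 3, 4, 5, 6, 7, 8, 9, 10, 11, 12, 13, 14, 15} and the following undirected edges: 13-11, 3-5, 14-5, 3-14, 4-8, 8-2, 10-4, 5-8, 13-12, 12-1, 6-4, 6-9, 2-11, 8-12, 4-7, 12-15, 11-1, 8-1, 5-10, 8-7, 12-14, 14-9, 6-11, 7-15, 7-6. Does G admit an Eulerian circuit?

Degrees: 1:3, 2:2, 3:2, 4:4, 5:4, 6:4, 7:4, 8:6, 9:2, 10:2, 11:4, 12:5, 13:2, 14:4, 15:2
1, 12 have odd degree; an Eulerian circuit needs every degree to be even, so none exists.

No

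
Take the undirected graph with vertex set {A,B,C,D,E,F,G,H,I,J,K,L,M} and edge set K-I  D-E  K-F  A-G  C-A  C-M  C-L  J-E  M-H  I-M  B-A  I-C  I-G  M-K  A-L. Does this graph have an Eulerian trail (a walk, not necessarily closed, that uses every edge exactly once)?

No

Degrees: A:4, B:1, C:4, D:1, E:2, F:1, G:2, H:1, I:4, J:1, K:3, L:2, M:4
Odd-degree vertices: B, D, F, H, J, K (6 total).
An Eulerian trail requires 0 or 2 odd-degree vertices; here there are 6.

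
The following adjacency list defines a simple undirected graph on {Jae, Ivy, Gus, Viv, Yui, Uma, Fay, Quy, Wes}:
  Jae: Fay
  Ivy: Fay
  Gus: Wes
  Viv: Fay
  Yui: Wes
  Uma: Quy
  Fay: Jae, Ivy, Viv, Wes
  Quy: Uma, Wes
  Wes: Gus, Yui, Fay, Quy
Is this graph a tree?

The graph has 9 vertices and 8 edges.
It is connected with exactly 8 edges, hence acyclic — it is a tree.

Yes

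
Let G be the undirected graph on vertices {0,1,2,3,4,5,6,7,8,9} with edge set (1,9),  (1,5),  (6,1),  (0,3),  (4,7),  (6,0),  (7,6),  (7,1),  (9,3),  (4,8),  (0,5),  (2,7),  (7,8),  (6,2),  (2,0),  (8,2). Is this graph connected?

A breadth-first search from 0 visits 0, 6, 5, 3, 2, 7, 1, 9, 8, 4 — all 10 vertices — so the graph is connected.

Yes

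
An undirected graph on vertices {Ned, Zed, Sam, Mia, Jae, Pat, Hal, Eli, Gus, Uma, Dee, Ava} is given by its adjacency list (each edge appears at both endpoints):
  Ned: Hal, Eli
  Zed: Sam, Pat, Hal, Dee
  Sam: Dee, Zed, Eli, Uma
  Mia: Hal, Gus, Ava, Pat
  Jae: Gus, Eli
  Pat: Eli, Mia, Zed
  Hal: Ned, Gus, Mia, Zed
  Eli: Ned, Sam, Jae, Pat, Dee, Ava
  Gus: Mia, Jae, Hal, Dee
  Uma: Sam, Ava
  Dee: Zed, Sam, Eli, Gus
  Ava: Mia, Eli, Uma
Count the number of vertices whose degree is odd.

2

Degrees: Ned:2, Zed:4, Sam:4, Mia:4, Jae:2, Pat:3, Hal:4, Eli:6, Gus:4, Uma:2, Dee:4, Ava:3
Odd-degree vertices: Pat, Ava.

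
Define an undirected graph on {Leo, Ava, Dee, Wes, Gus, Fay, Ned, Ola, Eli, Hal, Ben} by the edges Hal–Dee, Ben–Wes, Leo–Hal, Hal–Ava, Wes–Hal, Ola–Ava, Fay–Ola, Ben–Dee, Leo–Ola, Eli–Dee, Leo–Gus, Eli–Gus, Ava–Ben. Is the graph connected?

Component: {Ned}
Component: {Leo, Ava, Dee, Wes, Gus, Fay, Ola, Eli, Hal, Ben}
No edge joins these 2 groups, so the graph is disconnected.

No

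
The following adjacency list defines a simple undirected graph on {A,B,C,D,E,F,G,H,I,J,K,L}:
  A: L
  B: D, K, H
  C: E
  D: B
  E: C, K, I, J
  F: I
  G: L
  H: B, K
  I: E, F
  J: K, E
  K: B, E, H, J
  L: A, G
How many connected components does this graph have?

2

Component: {A, G, L}
Component: {B, C, D, E, F, H, I, J, K}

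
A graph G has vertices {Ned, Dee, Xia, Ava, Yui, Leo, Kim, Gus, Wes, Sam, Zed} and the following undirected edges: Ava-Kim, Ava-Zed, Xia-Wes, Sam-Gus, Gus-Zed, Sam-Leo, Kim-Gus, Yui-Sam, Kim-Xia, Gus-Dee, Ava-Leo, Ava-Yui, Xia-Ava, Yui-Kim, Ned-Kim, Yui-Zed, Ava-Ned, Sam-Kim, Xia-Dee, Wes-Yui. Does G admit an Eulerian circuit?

No

Degrees: Ned:2, Dee:2, Xia:4, Ava:6, Yui:5, Leo:2, Kim:6, Gus:4, Wes:2, Sam:4, Zed:3
Yui, Zed have odd degree; an Eulerian circuit needs every degree to be even, so none exists.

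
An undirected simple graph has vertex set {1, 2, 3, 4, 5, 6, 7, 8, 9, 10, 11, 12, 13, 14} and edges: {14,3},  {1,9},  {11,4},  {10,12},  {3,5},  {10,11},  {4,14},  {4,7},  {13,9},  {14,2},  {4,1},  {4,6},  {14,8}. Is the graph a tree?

Yes

The graph has 14 vertices and 13 edges.
It is connected with exactly 13 edges, hence acyclic — it is a tree.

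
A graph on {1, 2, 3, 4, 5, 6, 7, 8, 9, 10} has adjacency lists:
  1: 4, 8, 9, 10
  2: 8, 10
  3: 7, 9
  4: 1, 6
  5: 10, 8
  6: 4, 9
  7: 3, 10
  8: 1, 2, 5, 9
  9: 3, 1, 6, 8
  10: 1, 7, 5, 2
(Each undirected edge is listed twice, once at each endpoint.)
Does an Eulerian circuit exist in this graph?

Degrees: 1:4, 2:2, 3:2, 4:2, 5:2, 6:2, 7:2, 8:4, 9:4, 10:4
Every vertex has even degree and the edges form a single connected piece, so an Eulerian circuit exists.

Yes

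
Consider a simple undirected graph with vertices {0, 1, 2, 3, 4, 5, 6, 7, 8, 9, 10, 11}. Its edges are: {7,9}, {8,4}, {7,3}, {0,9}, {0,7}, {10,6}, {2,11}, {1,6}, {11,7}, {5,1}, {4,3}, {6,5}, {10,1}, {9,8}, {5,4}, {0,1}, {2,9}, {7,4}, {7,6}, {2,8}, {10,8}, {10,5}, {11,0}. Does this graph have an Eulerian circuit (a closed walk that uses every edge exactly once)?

Degrees: 0:4, 1:4, 2:3, 3:2, 4:4, 5:4, 6:4, 7:6, 8:4, 9:4, 10:4, 11:3
Vertices with odd degree: 2, 11. An Eulerian circuit requires all degrees even.

No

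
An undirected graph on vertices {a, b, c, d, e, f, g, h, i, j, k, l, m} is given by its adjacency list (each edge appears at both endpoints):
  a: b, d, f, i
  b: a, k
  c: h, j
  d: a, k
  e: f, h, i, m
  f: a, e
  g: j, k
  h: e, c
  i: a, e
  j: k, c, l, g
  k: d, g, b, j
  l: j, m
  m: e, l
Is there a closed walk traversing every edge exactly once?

Yes

Degrees: a:4, b:2, c:2, d:2, e:4, f:2, g:2, h:2, i:2, j:4, k:4, l:2, m:2
Every vertex has even degree and the edges form a single connected piece, so an Eulerian circuit exists.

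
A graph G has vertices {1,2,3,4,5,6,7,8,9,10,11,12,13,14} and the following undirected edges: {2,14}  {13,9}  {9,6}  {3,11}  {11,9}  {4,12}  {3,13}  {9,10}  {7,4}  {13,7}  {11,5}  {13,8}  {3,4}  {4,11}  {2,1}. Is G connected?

No

Component: {1, 2, 14}
Component: {3, 4, 5, 6, 7, 8, 9, 10, 11, 12, 13}
There are 2 separate components, so the graph is not connected.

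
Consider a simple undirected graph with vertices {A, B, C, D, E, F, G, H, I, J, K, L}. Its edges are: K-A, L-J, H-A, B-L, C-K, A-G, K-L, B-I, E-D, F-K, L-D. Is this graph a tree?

The graph has 12 vertices and 11 edges.
Connected and |E| = |V| - 1, which characterizes a tree.

Yes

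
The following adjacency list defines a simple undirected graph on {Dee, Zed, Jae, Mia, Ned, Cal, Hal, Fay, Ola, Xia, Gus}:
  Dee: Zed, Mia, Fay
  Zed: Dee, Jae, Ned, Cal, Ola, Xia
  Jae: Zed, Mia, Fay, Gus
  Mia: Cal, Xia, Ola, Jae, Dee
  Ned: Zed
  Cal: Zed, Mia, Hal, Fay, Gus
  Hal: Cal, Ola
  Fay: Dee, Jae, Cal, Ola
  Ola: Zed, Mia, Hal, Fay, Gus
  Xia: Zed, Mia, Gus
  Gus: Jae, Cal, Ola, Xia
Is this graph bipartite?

Partition the vertices as {Zed, Mia, Hal, Fay, Gus} vs {Dee, Jae, Ned, Cal, Ola, Xia}. Each listed edge has one endpoint in each part, so the graph is bipartite.

Yes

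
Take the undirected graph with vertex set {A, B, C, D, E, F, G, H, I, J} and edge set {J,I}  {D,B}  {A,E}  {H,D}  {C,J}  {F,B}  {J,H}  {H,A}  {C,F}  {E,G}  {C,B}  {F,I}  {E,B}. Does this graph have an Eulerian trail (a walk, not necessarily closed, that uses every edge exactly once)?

Degrees: A:2, B:4, C:3, D:2, E:3, F:3, G:1, H:3, I:2, J:3
Odd-degree vertices: C, E, F, G, H, J (6 total).
With 6 odd-degree vertices (more than two), no single trail can use every edge.

No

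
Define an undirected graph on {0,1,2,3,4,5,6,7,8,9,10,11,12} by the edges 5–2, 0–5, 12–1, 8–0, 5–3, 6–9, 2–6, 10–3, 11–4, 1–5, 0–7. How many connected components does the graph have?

Component: {4, 11}
Component: {0, 1, 2, 3, 5, 6, 7, 8, 9, 10, 12}

2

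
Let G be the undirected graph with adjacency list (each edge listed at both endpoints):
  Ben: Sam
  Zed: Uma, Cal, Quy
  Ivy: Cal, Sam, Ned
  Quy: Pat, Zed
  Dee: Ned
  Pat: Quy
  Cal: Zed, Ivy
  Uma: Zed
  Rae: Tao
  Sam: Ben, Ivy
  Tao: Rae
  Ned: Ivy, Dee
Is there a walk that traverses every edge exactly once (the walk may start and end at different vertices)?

Degrees: Ben:1, Zed:3, Ivy:3, Quy:2, Dee:1, Pat:1, Cal:2, Uma:1, Rae:1, Sam:2, Tao:1, Ned:2
Odd-degree vertices: Ben, Zed, Ivy, Dee, Pat, Uma, Rae, Tao (8 total).
An Eulerian trail requires 0 or 2 odd-degree vertices; here there are 8.

No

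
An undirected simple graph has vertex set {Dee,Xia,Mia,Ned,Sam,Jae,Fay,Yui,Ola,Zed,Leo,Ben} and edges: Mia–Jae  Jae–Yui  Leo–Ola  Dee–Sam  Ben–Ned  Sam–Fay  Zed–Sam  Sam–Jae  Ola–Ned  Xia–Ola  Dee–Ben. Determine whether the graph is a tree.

|V| = 12, |E| = 11.
It is connected with exactly 11 edges, hence acyclic — it is a tree.

Yes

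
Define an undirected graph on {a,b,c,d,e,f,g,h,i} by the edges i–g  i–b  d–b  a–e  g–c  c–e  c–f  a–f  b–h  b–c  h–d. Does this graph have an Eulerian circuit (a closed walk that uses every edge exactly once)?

Yes

Degrees: a:2, b:4, c:4, d:2, e:2, f:2, g:2, h:2, i:2
Every vertex has even degree and the edges form a single connected piece, so an Eulerian circuit exists.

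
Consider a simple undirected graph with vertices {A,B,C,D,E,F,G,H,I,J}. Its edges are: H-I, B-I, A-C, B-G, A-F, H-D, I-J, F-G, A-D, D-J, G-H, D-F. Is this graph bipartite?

No

The cycle A-F-D-A has length 3, which is odd, so the graph is not bipartite.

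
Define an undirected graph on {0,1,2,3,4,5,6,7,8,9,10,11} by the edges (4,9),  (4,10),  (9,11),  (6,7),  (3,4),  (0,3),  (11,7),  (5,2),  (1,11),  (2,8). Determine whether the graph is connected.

No

Component: {2, 5, 8}
Component: {0, 1, 3, 4, 6, 7, 9, 10, 11}
No edge joins these 2 groups, so the graph is disconnected.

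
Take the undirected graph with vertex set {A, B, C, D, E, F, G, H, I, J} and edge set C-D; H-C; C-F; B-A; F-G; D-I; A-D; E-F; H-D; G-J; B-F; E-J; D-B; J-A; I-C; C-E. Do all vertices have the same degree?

Degrees: A:3, B:3, C:5, D:5, E:3, F:4, G:2, H:2, I:2, J:3
Degrees are not all equal (e.g. deg(G)=2 but deg(C)=5); not regular.

No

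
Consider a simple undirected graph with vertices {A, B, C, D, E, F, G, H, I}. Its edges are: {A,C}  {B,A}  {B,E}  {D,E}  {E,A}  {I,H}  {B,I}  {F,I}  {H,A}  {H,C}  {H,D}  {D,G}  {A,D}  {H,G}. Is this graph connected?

Starting from A and exploring outward reaches every vertex (A, E, B, D, H, C, I, G, F); the graph is connected.

Yes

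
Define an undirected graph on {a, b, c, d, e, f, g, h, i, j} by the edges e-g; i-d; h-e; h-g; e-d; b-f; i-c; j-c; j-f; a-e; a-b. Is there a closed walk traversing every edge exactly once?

Yes

Degrees: a:2, b:2, c:2, d:2, e:4, f:2, g:2, h:2, i:2, j:2
All degrees are even and the non-isolated vertices are connected — an Eulerian circuit exists.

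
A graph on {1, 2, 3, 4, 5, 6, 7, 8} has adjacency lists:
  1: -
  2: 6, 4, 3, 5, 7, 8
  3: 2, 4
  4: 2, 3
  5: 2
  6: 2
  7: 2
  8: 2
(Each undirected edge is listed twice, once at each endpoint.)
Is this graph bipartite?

No

The cycle 4-3-2-4 has length 3, which is odd, so the graph is not bipartite.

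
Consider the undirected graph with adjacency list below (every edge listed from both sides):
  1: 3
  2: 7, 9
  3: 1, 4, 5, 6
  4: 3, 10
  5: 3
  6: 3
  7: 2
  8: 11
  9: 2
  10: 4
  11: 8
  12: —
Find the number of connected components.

4

Component: {12}
Component: {8, 11}
Component: {2, 7, 9}
Component: {1, 3, 4, 5, 6, 10}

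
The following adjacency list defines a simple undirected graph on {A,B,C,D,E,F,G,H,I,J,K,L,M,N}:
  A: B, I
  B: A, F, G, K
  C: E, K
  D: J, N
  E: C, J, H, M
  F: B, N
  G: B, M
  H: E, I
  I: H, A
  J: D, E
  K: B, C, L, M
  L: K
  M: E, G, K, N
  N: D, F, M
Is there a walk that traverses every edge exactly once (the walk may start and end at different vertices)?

Yes

Degrees: A:2, B:4, C:2, D:2, E:4, F:2, G:2, H:2, I:2, J:2, K:4, L:1, M:4, N:3
Odd-degree vertices: L, N (2 total).
The non-isolated vertices are connected and exactly 2 have odd degree, so an Eulerian trail exists (from L to N).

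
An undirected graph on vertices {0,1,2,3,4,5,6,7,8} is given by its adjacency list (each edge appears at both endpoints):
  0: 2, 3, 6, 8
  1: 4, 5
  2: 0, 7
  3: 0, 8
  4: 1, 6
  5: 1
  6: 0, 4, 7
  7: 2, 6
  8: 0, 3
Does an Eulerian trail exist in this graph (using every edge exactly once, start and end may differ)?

Yes

Degrees: 0:4, 1:2, 2:2, 3:2, 4:2, 5:1, 6:3, 7:2, 8:2
Odd-degree vertices: 5, 6 (2 total).
The non-isolated vertices are connected and exactly 2 have odd degree, so an Eulerian trail exists (from 5 to 6).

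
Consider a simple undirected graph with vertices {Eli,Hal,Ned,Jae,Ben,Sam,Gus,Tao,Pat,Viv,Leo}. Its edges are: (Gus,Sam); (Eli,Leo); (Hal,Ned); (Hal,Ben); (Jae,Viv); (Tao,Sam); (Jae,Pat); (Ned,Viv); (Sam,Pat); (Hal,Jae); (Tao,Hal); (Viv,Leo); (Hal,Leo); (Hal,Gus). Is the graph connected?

Yes

Starting from Eli and exploring outward reaches every vertex (Eli, Leo, Hal, Viv, Gus, Jae, Ben, Tao, Ned, Sam, Pat); the graph is connected.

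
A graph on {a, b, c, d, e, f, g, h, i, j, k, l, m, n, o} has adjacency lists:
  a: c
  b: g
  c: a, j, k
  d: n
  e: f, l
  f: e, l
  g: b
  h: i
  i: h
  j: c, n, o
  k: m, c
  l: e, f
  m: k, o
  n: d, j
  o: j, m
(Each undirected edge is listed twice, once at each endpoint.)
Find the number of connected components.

4

Component: {b, g}
Component: {h, i}
Component: {e, f, l}
Component: {a, c, d, j, k, m, n, o}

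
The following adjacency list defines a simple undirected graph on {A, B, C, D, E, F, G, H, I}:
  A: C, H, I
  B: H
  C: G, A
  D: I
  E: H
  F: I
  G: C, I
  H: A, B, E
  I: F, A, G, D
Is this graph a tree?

No

The graph has 9 vertices and 9 edges.
Connected but with 9 > 8 edges, so it has a cycle and is not a tree.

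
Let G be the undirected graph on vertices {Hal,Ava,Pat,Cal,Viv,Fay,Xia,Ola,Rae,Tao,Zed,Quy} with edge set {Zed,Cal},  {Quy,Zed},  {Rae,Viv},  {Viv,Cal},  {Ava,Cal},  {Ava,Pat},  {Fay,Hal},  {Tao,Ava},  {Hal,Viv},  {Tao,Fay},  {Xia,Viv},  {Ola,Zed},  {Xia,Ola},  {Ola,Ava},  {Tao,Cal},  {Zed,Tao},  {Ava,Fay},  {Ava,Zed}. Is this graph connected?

Yes

A breadth-first search from Hal visits Hal, Viv, Fay, Cal, Xia, Rae, Ava, Tao, Zed, Ola, Pat, Quy — all 12 vertices — so the graph is connected.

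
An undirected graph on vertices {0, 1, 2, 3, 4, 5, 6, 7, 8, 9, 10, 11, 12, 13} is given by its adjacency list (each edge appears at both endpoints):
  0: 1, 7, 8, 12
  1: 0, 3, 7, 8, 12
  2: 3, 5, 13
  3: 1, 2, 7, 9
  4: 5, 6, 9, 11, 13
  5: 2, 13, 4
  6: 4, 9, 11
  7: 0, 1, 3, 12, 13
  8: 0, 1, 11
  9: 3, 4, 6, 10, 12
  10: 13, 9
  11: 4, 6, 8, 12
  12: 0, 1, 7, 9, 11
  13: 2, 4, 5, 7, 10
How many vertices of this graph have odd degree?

Degrees: 0:4, 1:5, 2:3, 3:4, 4:5, 5:3, 6:3, 7:5, 8:3, 9:5, 10:2, 11:4, 12:5, 13:5
Odd-degree vertices: 1, 2, 4, 5, 6, 7, 8, 9, 12, 13.

10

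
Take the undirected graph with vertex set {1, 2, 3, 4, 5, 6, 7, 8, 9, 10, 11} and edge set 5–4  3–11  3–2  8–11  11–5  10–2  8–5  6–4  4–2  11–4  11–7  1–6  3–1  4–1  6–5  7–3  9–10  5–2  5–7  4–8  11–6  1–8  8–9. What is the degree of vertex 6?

4

Neighbors of 6: 1, 4, 5, 11.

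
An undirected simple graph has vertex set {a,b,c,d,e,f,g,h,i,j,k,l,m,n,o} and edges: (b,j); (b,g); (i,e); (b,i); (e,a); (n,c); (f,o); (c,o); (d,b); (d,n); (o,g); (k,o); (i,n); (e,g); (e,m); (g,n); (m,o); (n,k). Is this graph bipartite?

Yes

Partition the vertices as {b, e, h, l, n, o} vs {a, c, d, f, g, i, j, k, m}. Each listed edge has one endpoint in each part, so the graph is bipartite.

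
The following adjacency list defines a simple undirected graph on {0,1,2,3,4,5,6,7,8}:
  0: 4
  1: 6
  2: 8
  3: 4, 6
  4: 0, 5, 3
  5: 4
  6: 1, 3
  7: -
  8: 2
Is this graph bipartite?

A valid 2-coloring puts {4, 6, 7, 8} on one side and {0, 1, 2, 3, 5} on the other; every edge crosses between the two sides.

Yes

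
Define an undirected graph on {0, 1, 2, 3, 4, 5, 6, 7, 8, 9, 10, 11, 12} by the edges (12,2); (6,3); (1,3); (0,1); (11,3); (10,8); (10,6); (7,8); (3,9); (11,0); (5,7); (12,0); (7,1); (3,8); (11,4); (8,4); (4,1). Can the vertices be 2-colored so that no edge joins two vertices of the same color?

A valid 2-coloring puts {1, 5, 6, 8, 9, 11, 12} on one side and {0, 2, 3, 4, 7, 10} on the other; every edge crosses between the two sides.

Yes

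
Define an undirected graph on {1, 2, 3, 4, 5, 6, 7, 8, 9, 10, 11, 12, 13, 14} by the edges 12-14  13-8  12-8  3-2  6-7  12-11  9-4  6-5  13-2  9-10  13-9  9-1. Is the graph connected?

No

Component: {5, 6, 7}
Component: {1, 2, 3, 4, 8, 9, 10, 11, 12, 13, 14}
No edge joins these 2 groups, so the graph is disconnected.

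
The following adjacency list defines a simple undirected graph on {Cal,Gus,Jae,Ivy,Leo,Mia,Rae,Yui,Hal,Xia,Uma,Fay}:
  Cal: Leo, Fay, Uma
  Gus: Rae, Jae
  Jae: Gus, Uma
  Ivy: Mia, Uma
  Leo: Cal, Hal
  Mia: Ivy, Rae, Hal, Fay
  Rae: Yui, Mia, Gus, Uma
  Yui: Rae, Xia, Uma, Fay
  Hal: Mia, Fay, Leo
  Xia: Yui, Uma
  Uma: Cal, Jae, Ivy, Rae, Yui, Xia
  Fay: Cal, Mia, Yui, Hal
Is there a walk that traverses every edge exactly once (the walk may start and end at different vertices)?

Degrees: Cal:3, Gus:2, Jae:2, Ivy:2, Leo:2, Mia:4, Rae:4, Yui:4, Hal:3, Xia:2, Uma:6, Fay:4
Odd-degree vertices: Cal, Hal (2 total).
The non-isolated vertices are connected and exactly 2 have odd degree, so an Eulerian trail exists (from Cal to Hal).

Yes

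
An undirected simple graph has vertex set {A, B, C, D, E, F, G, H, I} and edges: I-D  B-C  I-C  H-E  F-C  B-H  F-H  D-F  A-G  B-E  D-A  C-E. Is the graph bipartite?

E-B-C-E is an odd cycle (length 3), and a bipartite graph can contain only even cycles.

No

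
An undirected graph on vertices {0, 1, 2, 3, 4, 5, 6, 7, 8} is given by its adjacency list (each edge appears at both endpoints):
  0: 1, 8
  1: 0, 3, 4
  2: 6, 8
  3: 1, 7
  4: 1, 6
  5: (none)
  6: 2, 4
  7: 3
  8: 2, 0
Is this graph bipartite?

Partition the vertices as {1, 5, 6, 7, 8} vs {0, 2, 3, 4}. Each listed edge has one endpoint in each part, so the graph is bipartite.

Yes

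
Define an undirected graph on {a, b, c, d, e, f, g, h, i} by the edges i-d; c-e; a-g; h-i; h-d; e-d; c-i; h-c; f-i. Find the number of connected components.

Component: {b}
Component: {a, g}
Component: {c, d, e, f, h, i}

3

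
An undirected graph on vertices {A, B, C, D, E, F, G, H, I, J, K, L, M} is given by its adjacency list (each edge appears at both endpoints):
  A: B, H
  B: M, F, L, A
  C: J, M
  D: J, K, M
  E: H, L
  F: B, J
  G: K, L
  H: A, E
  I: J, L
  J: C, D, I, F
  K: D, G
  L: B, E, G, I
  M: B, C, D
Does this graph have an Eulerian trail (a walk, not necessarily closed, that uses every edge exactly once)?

Yes

Degrees: A:2, B:4, C:2, D:3, E:2, F:2, G:2, H:2, I:2, J:4, K:2, L:4, M:3
Odd-degree vertices: D, M (2 total).
The non-isolated vertices are connected and exactly 2 have odd degree, so an Eulerian trail exists (from D to M).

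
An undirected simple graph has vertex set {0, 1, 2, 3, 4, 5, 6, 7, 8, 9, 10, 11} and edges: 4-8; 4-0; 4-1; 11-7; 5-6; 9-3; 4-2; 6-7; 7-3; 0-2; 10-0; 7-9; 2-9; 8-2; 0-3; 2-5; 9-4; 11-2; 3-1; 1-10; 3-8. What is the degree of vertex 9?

4

Neighbors of 9: 2, 3, 4, 7.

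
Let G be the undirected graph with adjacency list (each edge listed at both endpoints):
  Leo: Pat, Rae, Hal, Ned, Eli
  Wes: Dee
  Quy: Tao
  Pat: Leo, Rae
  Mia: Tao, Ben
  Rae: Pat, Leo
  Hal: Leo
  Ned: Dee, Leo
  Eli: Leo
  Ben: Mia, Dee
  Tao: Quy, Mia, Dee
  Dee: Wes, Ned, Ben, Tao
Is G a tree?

|V| = 12, |E| = 13.
Connected but with 13 > 11 edges, so it has a cycle and is not a tree.

No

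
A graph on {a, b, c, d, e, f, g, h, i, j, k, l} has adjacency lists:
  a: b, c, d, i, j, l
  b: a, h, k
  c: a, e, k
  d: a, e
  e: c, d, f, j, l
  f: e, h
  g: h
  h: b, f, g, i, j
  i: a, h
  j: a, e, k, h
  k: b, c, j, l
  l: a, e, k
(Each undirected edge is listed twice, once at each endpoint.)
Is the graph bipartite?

Yes

Partition the vertices as {b, c, d, f, g, i, j, l} vs {a, e, h, k}. Each listed edge has one endpoint in each part, so the graph is bipartite.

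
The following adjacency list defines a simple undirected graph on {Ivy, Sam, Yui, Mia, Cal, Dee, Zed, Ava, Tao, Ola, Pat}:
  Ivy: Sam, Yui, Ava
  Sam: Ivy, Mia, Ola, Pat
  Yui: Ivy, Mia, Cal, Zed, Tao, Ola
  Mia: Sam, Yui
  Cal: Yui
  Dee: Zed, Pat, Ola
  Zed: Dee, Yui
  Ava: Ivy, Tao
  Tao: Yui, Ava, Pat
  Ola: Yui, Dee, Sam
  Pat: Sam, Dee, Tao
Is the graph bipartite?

No

Sam-Ivy-Ava-Tao-Pat-Sam is an odd cycle (length 5), and a bipartite graph can contain only even cycles.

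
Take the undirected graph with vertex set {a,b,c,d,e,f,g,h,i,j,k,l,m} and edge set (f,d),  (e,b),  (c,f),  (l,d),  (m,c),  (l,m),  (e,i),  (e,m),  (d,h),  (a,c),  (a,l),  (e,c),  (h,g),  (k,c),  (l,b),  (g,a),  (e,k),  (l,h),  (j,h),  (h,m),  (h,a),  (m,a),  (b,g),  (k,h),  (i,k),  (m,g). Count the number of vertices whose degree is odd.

8

Degrees: a:5, b:3, c:5, d:3, e:5, f:2, g:4, h:7, i:2, j:1, k:4, l:5, m:6
Odd-degree vertices: a, b, c, d, e, h, j, l.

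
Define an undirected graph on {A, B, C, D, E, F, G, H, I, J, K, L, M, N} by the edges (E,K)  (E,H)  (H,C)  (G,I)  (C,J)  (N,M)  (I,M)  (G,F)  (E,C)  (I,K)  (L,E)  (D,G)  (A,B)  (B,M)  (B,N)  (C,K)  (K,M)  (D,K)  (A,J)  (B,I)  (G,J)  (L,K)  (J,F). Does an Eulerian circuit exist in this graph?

Degrees: A:2, B:4, C:4, D:2, E:4, F:2, G:4, H:2, I:4, J:4, K:6, L:2, M:4, N:2
All degrees are even and the non-isolated vertices are connected — an Eulerian circuit exists.

Yes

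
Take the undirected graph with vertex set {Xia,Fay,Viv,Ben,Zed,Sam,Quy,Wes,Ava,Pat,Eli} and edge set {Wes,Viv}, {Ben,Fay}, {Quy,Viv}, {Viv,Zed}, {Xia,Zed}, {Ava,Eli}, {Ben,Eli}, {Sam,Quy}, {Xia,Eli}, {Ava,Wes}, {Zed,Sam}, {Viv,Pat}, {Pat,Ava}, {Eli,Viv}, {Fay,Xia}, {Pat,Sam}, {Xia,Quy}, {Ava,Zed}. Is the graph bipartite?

Color {Fay, Zed, Quy, Wes, Pat, Eli} black and {Xia, Viv, Ben, Sam, Ava} white. No edge joins two same-colored vertices, so the graph is bipartite.

Yes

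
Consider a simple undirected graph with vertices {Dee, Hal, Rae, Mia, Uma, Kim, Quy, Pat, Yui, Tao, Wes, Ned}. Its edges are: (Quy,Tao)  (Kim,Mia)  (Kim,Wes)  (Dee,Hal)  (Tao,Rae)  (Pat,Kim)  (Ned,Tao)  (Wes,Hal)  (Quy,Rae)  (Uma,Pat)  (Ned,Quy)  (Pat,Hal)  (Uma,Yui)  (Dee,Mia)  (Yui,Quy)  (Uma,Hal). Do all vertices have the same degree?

No

Degrees: Dee:2, Hal:4, Rae:2, Mia:2, Uma:3, Kim:3, Quy:4, Pat:3, Yui:2, Tao:3, Wes:2, Ned:2
Degrees are not all equal (e.g. deg(Dee)=2 but deg(Hal)=4); not regular.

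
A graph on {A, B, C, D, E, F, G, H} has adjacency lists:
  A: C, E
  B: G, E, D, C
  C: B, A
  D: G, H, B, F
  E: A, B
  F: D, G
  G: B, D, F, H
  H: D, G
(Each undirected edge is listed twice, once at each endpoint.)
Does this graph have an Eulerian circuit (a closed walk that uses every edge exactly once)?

Yes

Degrees: A:2, B:4, C:2, D:4, E:2, F:2, G:4, H:2
Every vertex has even degree and the edges form a single connected piece, so an Eulerian circuit exists.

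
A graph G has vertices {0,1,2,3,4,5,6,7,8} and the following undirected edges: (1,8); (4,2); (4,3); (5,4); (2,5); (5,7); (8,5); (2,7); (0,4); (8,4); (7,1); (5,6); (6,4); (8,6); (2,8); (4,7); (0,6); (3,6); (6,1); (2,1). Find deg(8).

Neighbors of 8: 1, 2, 4, 5, 6.

5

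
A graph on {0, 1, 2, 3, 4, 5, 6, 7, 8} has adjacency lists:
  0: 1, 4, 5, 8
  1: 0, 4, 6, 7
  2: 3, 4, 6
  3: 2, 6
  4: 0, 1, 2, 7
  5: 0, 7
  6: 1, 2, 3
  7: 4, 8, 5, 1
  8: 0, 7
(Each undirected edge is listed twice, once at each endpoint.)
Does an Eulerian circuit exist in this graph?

Degrees: 0:4, 1:4, 2:3, 3:2, 4:4, 5:2, 6:3, 7:4, 8:2
Vertices with odd degree: 2, 6. An Eulerian circuit requires all degrees even.

No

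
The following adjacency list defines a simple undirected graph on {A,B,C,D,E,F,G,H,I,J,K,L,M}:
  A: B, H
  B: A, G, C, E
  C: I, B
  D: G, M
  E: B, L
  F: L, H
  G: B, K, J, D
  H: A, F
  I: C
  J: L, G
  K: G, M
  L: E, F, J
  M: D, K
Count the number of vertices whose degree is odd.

2

Degrees: A:2, B:4, C:2, D:2, E:2, F:2, G:4, H:2, I:1, J:2, K:2, L:3, M:2
Odd-degree vertices: I, L.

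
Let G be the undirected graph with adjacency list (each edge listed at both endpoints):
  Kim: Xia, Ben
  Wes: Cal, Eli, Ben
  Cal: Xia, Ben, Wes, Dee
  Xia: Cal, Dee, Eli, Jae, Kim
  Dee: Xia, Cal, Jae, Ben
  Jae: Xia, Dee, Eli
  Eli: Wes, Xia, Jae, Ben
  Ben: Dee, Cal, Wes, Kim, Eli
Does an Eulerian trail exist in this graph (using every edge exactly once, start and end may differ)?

No

Degrees: Kim:2, Wes:3, Cal:4, Xia:5, Dee:4, Jae:3, Eli:4, Ben:5
Odd-degree vertices: Wes, Xia, Jae, Ben (4 total).
An Eulerian trail requires 0 or 2 odd-degree vertices; here there are 4.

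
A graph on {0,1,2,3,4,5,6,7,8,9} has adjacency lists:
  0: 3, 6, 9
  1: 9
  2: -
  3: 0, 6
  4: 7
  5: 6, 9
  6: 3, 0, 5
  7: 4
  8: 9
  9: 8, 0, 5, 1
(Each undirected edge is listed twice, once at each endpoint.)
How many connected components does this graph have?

Component: {2}
Component: {4, 7}
Component: {0, 1, 3, 5, 6, 8, 9}

3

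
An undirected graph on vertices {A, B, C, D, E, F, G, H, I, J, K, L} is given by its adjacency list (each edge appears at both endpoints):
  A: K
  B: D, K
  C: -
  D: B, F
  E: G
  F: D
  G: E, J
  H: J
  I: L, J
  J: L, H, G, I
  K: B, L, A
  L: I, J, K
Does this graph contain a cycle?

Yes

The graph has 12 vertices, 11 edges, and 2 connected components.
Since 11 > 12 - 2, a cycle must exist; for instance L-J-I-L.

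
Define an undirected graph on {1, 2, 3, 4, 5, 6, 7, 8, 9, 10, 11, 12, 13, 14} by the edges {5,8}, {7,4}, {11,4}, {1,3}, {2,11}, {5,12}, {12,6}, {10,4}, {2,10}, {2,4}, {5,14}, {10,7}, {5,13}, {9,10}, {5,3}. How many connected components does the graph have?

2

Component: {2, 4, 7, 9, 10, 11}
Component: {1, 3, 5, 6, 8, 12, 13, 14}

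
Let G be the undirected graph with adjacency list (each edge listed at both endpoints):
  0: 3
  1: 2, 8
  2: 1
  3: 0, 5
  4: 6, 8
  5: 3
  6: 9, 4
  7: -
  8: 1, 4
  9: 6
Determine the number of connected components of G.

3

Component: {7}
Component: {0, 3, 5}
Component: {1, 2, 4, 6, 8, 9}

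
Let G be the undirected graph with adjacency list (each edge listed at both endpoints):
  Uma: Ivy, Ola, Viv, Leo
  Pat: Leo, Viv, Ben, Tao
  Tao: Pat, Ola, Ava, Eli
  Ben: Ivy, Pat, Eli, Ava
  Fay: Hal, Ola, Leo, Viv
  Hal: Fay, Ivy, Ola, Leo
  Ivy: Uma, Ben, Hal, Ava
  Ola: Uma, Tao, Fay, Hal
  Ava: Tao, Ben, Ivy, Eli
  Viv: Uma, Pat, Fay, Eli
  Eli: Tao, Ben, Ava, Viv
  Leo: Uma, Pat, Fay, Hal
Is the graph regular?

Yes

Degrees: Uma:4, Pat:4, Tao:4, Ben:4, Fay:4, Hal:4, Ivy:4, Ola:4, Ava:4, Viv:4, Eli:4, Leo:4
Every vertex has degree 4, so the graph is 4-regular.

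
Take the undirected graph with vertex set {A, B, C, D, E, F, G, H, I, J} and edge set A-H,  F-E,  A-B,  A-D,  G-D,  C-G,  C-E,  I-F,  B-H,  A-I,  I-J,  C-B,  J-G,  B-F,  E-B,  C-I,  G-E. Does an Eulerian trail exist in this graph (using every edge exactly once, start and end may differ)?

Yes

Degrees: A:4, B:5, C:4, D:2, E:4, F:3, G:4, H:2, I:4, J:2
Odd-degree vertices: B, F (2 total).
With 2 odd-degree vertices and all edges in one connected piece, an Eulerian trail exists (from B to F).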